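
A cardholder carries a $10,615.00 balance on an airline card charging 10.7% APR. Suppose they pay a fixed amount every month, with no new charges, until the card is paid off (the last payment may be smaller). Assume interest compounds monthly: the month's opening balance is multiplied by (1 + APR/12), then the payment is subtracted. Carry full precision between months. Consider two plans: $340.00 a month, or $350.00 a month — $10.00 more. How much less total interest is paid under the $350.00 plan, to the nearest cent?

$64.56

Monthly rate r = 10.7%/12 = 0.891667% = 0.00891667.
At $340.00/mo: n = ⌈−ln(1 − rB₀/P)/ln(1+r)⌉ = 37 payments (last $256.29); total interest = total paid − $10,615.00 = $1,881.29.
At $350.00/mo: 36 payments (last $181.73); total interest $1,816.73.
Interest saved = $1,881.29 − $1,816.73 = $64.56.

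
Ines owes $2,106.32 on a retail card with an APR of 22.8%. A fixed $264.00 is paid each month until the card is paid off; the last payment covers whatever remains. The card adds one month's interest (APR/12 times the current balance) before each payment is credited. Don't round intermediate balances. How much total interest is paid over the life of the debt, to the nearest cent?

Monthly rate r = 22.8%/12 = 1.9% = 0.019.
Payoff takes n = ⌈−ln(1 − rB₀/P)/ln(1+r)⌉ = ⌈8.734⌉ = 9 payments; the last is $194.31.
Total paid = 8·$264.00 + $194.31 = $2,306.31.
Total interest = total paid − principal = $2,306.31 − $2,106.32 = $199.99.

$199.99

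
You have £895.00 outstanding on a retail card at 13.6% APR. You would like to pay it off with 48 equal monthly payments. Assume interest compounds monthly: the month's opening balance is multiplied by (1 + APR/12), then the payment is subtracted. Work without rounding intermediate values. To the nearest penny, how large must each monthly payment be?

£24.28

Monthly rate r = 13.6%/12 = 1.13333% = 0.0113333.
Level-payment amortization: P = B₀·r / (1 − (1+r)^(−n)) = 895.00·0.0113333 / (1 − 1.01133^(−48)).
Denominator 1 − (1+r)^(−48) = 0.417799523.
P = 10.1433 / 0.417799523 ≈ 24.28.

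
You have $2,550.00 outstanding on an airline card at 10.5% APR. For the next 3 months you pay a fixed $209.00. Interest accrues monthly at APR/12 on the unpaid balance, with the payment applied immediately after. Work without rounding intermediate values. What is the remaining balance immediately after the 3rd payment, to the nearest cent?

$1,985.02

Monthly rate r = 10.5%/12 = 0.875% = 0.00875.
Each month: B ← B·(1+r) − $209.00.
Month 1: interest $22.31; balance after payment $2,363.31.
Month 2: interest $20.68; balance after payment $2,174.99.
Month 3: interest $19.03; balance after payment $1,985.02.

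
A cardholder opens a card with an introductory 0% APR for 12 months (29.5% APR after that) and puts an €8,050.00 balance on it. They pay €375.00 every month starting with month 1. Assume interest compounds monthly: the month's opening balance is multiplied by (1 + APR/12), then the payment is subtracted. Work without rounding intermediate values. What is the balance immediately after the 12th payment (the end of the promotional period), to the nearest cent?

Promo months 1–12 at r₀ = 0%/12 = 0; months 13+ at r₁ = 29.5%/12 = 0.0245833.
After month 12 (no interest yet): B = €8,050.00 − 12·€375.00 = €3,550.00.

€3,550.00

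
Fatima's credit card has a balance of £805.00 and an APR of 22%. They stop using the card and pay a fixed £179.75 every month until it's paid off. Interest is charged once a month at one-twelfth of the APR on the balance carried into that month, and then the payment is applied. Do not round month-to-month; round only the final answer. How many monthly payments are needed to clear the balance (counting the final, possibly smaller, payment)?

Monthly rate r = 22%/12 = 1.83333% = 0.0183333.
Recurrence: B ← B·(1+r) − £179.75.
Month 1: interest £14.76; balance after payment £640.01.
Month 2: interest £11.73; balance after payment £471.99.
Month 3: interest £8.65; balance after payment £300.90.
Month 4: interest £5.52; balance after payment £126.66.
Month 5: interest £2.32; balance after payment £0.00.

5 payments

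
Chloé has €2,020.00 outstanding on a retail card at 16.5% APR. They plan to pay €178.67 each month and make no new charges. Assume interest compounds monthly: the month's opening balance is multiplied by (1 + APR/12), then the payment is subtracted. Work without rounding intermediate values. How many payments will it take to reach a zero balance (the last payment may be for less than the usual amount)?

Monthly rate r = 16.5%/12 = 1.375% = 0.01375.
Recurrence: B ← B·(1+r) − €178.67.
Month 1: interest €27.77; balance after payment €1,869.11.
Month 2: interest €25.70; balance after payment €1,716.14.
Closed form: n = −ln(1 − rB₀/P)/ln(1+r) = −ln(0.84455)/ln(1.01375) ≈ 12.372, so the balance reaches zero during payment 13.

13 months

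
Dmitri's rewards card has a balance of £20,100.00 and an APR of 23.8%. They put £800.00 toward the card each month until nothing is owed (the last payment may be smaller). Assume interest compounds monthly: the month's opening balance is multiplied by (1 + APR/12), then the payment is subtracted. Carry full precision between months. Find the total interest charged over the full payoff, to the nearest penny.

£7,998.83

Monthly rate r = 23.8%/12 = 1.98333% = 0.0198333.
Payoff takes n = ⌈−ln(1 − rB₀/P)/ln(1+r)⌉ = ⌈35.122⌉ = 36 payments; the last is £98.83.
Total paid = 35·£800.00 + £98.83 = £28,098.83.
Total interest = total paid − principal = £28,098.83 − £20,100.00 = £7,998.83.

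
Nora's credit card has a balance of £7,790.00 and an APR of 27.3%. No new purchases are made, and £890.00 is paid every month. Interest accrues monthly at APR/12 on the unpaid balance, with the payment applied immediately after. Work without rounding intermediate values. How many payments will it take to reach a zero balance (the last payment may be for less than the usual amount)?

Monthly rate r = 27.3%/12 = 2.275% = 0.02275.
Recurrence: B ← B·(1+r) − £890.00.
Month 1: interest £177.22; balance after payment £7,077.22.
Month 2: interest £161.01; balance after payment £6,348.23.
Closed form: n = −ln(1 − rB₀/P)/ln(1+r) = −ln(0.80087)/ln(1.02275) ≈ 9.871, so the balance reaches zero during payment 10.

10 months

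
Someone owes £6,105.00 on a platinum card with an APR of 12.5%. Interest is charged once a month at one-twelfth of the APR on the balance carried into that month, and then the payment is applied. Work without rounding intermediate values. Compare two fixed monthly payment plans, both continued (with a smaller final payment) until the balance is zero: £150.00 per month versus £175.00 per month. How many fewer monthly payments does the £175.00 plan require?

10 fewer payments

Monthly rate r = 12.5%/12 = 1.04167% = 0.0104167.
At £150.00/mo: n = ⌈−ln(1 − rB₀/P)/ln(1+r)⌉ = 54 payments (last £34.12); total interest = total paid − £6,105.00 = £1,879.12.
At £175.00/mo: 44 payments (last £101.59); total interest £1,521.59.
Payments saved = 54 − 44 = 10.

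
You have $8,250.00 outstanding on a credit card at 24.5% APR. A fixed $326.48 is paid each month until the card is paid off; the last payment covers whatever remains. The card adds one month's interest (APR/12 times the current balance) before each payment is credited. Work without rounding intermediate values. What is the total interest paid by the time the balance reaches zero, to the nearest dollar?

$3,470

Monthly rate r = 24.5%/12 = 2.04167% = 0.0204167.
Payoff takes n = ⌈−ln(1 − rB₀/P)/ln(1+r)⌉ = ⌈35.896⌉ = 36 payments; the last is $292.98.
Total paid = 35·$326.48 + $292.98 = $11,719.78.
Total interest = total paid − principal = $11,719.78 − $8,250.00 = $3,469.78.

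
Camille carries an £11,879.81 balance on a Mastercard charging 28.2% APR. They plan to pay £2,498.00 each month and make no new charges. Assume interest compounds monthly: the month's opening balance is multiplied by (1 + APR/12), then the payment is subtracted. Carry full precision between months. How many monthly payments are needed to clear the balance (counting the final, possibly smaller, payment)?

6 payments

Monthly rate r = 28.2%/12 = 2.35% = 0.0235.
Recurrence: B ← B·(1+r) − £2,498.00.
Month 1: interest £279.18; balance after payment £9,660.99.
Month 2: interest £227.03; balance after payment £7,390.02.
Month 3: interest £173.67; balance after payment £5,065.68.
Month 4: interest £119.04; balance after payment £2,686.73.
Month 5: interest £63.14; balance after payment £251.87.
Month 6: interest £5.92; balance after payment £0.00.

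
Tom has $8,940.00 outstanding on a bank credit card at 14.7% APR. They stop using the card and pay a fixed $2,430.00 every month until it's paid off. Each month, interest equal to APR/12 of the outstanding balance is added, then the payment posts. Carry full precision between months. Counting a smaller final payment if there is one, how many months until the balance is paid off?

Monthly rate r = 14.7%/12 = 1.225% = 0.01225.
Recurrence: B ← B·(1+r) − $2,430.00.
Month 1: interest $109.51; balance after payment $6,619.51.
Month 2: interest $81.09; balance after payment $4,270.60.
Month 3: interest $52.31; balance after payment $1,892.92.
Month 4: interest $23.19; balance after payment $0.00.

4 payments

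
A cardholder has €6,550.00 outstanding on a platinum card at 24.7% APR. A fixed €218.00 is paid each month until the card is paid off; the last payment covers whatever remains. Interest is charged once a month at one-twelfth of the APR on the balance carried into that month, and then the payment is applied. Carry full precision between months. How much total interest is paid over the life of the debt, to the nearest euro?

Monthly rate r = 24.7%/12 = 2.05833% = 0.0205833.
Payoff takes n = ⌈−ln(1 − rB₀/P)/ln(1+r)⌉ = ⌈47.290⌉ = 48 payments; the last is €63.62.
Total paid = 47·€218.00 + €63.62 = €10,309.62.
Total interest = total paid − principal = €10,309.62 − €6,550.00 = €3,759.62.

€3,760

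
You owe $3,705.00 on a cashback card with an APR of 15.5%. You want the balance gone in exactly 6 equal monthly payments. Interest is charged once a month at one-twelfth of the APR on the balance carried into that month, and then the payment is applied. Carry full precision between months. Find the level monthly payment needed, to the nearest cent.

Monthly rate r = 15.5%/12 = 1.29167% = 0.0129167.
Level-payment amortization: P = B₀·r / (1 − (1+r)^(−n)) = 3705.00·0.0129167 / (1 − 1.01292^(−6)).
Denominator 1 − (1+r)^(−6) = 0.0741136165.
P = 47.8563 / 0.0741136165 ≈ 645.71.

$645.71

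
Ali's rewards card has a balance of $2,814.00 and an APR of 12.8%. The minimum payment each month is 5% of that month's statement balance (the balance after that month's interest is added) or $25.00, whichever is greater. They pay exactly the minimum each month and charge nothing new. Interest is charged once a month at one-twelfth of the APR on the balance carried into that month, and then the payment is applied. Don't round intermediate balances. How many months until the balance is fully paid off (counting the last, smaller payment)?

Monthly rate r = 12.8%/12 = 1.06667% = 0.0106667.
While 5% of the post-interest balance exceeds $25.00, each month B ← (B·(1+r))·(1 − 0.05), i.e. B shrinks by the factor (1+r)·0.95 = 0.96013.
This holds for months 1–43. Entering month 44 the balance is $489.31; 5% of the post-interest balance is now below $25.00, so the flat $25.00 minimum applies from here.
From month 44 a fixed $25.00 at rate r clears $489.31 in 23 more payments. Total: 43 + 23 = 66 months.

66 months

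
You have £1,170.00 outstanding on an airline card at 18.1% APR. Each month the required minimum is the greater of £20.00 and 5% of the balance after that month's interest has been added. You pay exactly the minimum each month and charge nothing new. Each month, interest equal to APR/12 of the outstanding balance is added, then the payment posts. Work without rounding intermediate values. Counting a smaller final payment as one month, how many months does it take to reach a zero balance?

54 months

Monthly rate r = 18.1%/12 = 1.50833% = 0.0150833.
While 5% of the post-interest balance exceeds £20.00, each month B ← (B·(1+r))·(1 − 0.05), i.e. B shrinks by the factor (1+r)·0.95 = 0.96433.
This holds for months 1–30. Entering month 31 the balance is £393.50; 5% of the post-interest balance is now below £20.00, so the flat £20.00 minimum applies from here.
From month 31 a fixed £20.00 at rate r clears £393.50 in 24 more payments. Total: 30 + 24 = 54 months.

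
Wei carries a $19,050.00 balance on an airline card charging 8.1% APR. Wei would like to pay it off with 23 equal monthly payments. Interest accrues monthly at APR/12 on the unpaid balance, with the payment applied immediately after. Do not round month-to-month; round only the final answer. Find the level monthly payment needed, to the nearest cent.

Monthly rate r = 8.1%/12 = 0.675% = 0.00675.
Level-payment amortization: P = B₀·r / (1 − (1+r)^(−n)) = 19050.00·0.00675 / (1 − 1.00675^(−23)).
Denominator 1 − (1+r)^(−23) = 0.143352169.
P = 128.588 / 0.143352169 ≈ 897.00.

$897.00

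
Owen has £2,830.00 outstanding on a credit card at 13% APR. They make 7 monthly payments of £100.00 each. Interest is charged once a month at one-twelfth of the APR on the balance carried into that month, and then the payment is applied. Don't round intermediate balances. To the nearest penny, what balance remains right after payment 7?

Monthly rate r = 13%/12 = 1.08333% = 0.0108333.
Each month: B ← B·(1+r) − £100.00.
Month 1: interest £30.66; balance after payment £2,760.66.
Month 2: interest £29.91; balance after payment £2,690.57.
Month 3: interest £29.15; balance after payment £2,619.71.
Month 4: interest £28.38; balance after payment £2,548.09.
Month 5: interest £27.60; balance after payment £2,475.70.
Month 6: interest £26.82; balance after payment £2,402.52.
Month 7: interest £26.03; balance after payment £2,328.55.

£2,328.55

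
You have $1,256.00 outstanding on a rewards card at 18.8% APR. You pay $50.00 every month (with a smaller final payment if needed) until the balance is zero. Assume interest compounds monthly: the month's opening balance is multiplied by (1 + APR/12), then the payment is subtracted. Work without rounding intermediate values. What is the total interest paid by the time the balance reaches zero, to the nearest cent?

Monthly rate r = 18.8%/12 = 1.56667% = 0.0156667.
Payoff takes n = ⌈−ln(1 − rB₀/P)/ln(1+r)⌉ = ⌈32.172⌉ = 33 payments; the last is $8.68.
Total paid = 32·$50.00 + $8.68 = $1,608.68.
Total interest = total paid − principal = $1,608.68 − $1,256.00 = $352.68.

$352.68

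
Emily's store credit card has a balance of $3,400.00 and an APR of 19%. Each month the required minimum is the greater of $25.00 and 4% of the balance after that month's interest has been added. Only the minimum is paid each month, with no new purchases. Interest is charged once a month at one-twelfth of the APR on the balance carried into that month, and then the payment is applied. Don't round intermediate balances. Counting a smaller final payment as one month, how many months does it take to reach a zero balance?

Monthly rate r = 19%/12 = 1.58333% = 0.0158333.
While 4% of the post-interest balance exceeds $25.00, each month B ← (B·(1+r))·(1 − 0.04), i.e. B shrinks by the factor (1+r)·0.96 = 0.9752.
This holds for months 1–69. Entering month 70 the balance is $601.10; 4% of the post-interest balance is now below $25.00, so the flat $25.00 minimum applies from here.
From month 70 a fixed $25.00 at rate r clears $601.10 in 31 more payments. Total: 69 + 31 = 100 months.

100 months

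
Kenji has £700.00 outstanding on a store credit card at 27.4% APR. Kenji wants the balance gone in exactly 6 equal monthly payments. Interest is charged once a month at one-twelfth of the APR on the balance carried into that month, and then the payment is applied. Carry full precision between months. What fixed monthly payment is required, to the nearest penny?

£126.17

Monthly rate r = 27.4%/12 = 2.28333% = 0.0228333.
Level-payment amortization: P = B₀·r / (1 − (1+r)^(−n)) = 700.00·0.0228333 / (1 − 1.02283^(−6)).
Denominator 1 − (1+r)^(−6) = 0.126685316.
P = 15.9833 / 0.126685316 ≈ 126.17.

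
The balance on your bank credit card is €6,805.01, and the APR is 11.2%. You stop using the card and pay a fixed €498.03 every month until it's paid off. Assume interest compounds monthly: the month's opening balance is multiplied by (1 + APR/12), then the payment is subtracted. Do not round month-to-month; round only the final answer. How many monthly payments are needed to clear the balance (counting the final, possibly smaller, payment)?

Monthly rate r = 11.2%/12 = 0.933333% = 0.00933333.
Recurrence: B ← B·(1+r) − €498.03.
Month 1: interest €63.51; balance after payment €6,370.49.
Month 2: interest €59.46; balance after payment €5,931.92.
Closed form: n = −ln(1 − rB₀/P)/ln(1+r) = −ln(0.87247)/ln(1.00933) ≈ 14.685, so the balance reaches zero during payment 15.

15 months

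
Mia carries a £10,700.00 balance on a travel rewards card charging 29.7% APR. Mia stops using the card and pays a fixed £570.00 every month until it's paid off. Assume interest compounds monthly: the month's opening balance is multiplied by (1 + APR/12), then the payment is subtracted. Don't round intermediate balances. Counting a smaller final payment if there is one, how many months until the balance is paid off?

Monthly rate r = 29.7%/12 = 2.475% = 0.02475.
Recurrence: B ← B·(1+r) − £570.00.
Month 1: interest £264.82; balance after payment £10,394.83.
Month 2: interest £257.27; balance after payment £10,082.10.
Closed form: n = −ln(1 − rB₀/P)/ln(1+r) = −ln(0.53539)/ln(1.02475) ≈ 25.554, so the balance reaches zero during payment 26.

26 payments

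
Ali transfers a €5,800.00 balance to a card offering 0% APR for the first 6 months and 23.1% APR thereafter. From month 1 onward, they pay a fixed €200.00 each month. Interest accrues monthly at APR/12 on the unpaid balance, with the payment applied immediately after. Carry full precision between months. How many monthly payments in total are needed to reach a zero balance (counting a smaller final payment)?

Promo months 1–6 at r₀ = 0%/12 = 0; months 7+ at r₁ = 23.1%/12 = 0.01925.
After month 6 (no interest yet): B = €5,800.00 − 6·€200.00 = €4,600.00.
Then at r₁ with €200.00/mo: n₂ = −ln(1 − r₁·B/P)/ln(1+r₁) ≈ 30.67 → 31 more payments.

37 payments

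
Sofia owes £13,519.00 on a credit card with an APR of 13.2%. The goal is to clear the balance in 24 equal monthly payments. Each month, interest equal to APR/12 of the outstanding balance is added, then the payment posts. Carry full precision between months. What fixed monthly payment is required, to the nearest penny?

Monthly rate r = 13.2%/12 = 1.1% = 0.011.
Level-payment amortization: P = B₀·r / (1 − (1+r)^(−n)) = 13519.00·0.011 / (1 − 1.011^(−24)).
Denominator 1 − (1+r)^(−24) = 0.230918675.
P = 148.709 / 0.230918675 ≈ 643.99.

£643.99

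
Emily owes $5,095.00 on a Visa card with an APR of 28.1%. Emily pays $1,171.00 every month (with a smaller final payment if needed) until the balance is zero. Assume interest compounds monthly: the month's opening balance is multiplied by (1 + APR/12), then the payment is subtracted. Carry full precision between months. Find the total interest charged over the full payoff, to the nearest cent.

$344.43

Monthly rate r = 28.1%/12 = 2.34167% = 0.0234167.
Payoff takes n = ⌈−ln(1 − rB₀/P)/ln(1+r)⌉ = ⌈4.642⌉ = 5 payments; the last is $755.43.
Total paid = 4·$1,171.00 + $755.43 = $5,439.43.
Total interest = total paid − principal = $5,439.43 − $5,095.00 = $344.43.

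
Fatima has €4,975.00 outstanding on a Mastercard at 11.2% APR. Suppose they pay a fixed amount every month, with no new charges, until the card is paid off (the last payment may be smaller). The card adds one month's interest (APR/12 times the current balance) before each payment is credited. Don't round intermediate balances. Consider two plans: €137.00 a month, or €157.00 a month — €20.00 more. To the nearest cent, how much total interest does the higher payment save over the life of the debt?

€178.18

Monthly rate r = 11.2%/12 = 0.933333% = 0.00933333.
At €137.00/mo: n = ⌈−ln(1 − rB₀/P)/ln(1+r)⌉ = 45 payments (last €75.85); total interest = total paid − €4,975.00 = €1,128.85.
At €157.00/mo: 38 payments (last €116.67); total interest €950.67.
Interest saved = €1,128.85 − €950.67 = €178.18.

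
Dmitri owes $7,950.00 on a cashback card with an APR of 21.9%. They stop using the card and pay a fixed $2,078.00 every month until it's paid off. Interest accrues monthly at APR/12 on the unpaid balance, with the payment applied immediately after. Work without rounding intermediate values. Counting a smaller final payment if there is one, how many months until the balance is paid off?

5 payments

Monthly rate r = 21.9%/12 = 1.825% = 0.01825.
Recurrence: B ← B·(1+r) − $2,078.00.
Month 1: interest $145.09; balance after payment $6,017.09.
Month 2: interest $109.81; balance after payment $4,048.90.
Month 3: interest $73.89; balance after payment $2,044.79.
Month 4: interest $37.32; balance after payment $4.11.
Month 5: interest $0.07; balance after payment $0.00.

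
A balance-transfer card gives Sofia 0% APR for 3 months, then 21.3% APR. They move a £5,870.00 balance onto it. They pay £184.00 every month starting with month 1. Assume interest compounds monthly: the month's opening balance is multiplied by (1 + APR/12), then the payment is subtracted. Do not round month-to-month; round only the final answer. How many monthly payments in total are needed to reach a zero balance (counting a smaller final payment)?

Promo months 1–3 at r₀ = 0%/12 = 0; months 4+ at r₁ = 21.3%/12 = 0.01775.
After month 3 (no interest yet): B = £5,870.00 − 3·£184.00 = £5,318.00.
Then at r₁ with £184.00/mo: n₂ = −ln(1 − r₁·B/P)/ln(1+r₁) ≈ 40.89 → 41 more payments.

44 payments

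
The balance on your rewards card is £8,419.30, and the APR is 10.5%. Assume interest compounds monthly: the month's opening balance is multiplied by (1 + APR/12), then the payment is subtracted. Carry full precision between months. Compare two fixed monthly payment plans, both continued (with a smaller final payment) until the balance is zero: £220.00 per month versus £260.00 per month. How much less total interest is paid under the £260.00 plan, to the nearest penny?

Monthly rate r = 10.5%/12 = 0.875% = 0.00875.
At £220.00/mo: n = ⌈−ln(1 − rB₀/P)/ln(1+r)⌉ = 47 payments (last £177.08); total interest = total paid − £8,419.30 = £1,877.78.
At £260.00/mo: 39 payments (last £62.96); total interest £1,523.66.
Interest saved = £1,877.78 − £1,523.66 = £354.12.

£354.12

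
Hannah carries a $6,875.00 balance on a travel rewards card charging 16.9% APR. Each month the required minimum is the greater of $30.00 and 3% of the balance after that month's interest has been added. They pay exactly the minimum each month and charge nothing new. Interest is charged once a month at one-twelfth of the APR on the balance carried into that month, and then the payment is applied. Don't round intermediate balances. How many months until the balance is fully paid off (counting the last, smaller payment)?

163 months

Monthly rate r = 16.9%/12 = 1.40833% = 0.0140833.
While 3% of the post-interest balance exceeds $30.00, each month B ← (B·(1+r))·(1 − 0.03), i.e. B shrinks by the factor (1+r)·0.97 = 0.98366.
This holds for months 1–118. Entering month 119 the balance is $984.07; 3% of the post-interest balance is now below $30.00, so the flat $30.00 minimum applies from here.
From month 119 a fixed $30.00 at rate r clears $984.07 in 45 more payments. Total: 118 + 45 = 163 months.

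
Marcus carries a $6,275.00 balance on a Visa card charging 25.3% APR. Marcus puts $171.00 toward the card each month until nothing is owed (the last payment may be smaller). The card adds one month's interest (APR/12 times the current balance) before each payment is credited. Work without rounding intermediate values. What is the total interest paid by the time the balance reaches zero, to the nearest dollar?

Monthly rate r = 25.3%/12 = 2.10833% = 0.0210833.
Payoff takes n = ⌈−ln(1 − rB₀/P)/ln(1+r)⌉ = ⌈71.212⌉ = 72 payments; the last is $36.48.
Total paid = 71·$171.00 + $36.48 = $12,177.48.
Total interest = total paid − principal = $12,177.48 − $6,275.00 = $5,902.48.

$5,902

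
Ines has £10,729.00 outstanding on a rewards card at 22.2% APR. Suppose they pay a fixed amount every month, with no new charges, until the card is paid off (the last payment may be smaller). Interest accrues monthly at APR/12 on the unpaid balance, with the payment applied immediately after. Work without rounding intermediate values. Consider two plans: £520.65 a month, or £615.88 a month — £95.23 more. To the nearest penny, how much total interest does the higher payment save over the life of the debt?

£563.30

Monthly rate r = 22.2%/12 = 1.85% = 0.0185.
At £520.65/mo: n = ⌈−ln(1 − rB₀/P)/ln(1+r)⌉ = 27 payments (last £97.69); total interest = total paid − £10,729.00 = £2,905.59.
At £615.88/mo: 22 payments (last £137.81); total interest £2,342.29.
Interest saved = £2,905.59 − £2,342.29 = £563.30.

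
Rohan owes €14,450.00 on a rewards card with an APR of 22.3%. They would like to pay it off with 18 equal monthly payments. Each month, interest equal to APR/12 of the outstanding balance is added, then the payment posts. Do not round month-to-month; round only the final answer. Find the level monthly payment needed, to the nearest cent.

€951.88

Monthly rate r = 22.3%/12 = 1.85833% = 0.0185833.
Level-payment amortization: P = B₀·r / (1 − (1+r)^(−n)) = 14450.00·0.0185833 / (1 − 1.01858^(−18)).
Denominator 1 − (1+r)^(−18) = 0.282103531.
P = 268.529 / 0.282103531 ≈ 951.88.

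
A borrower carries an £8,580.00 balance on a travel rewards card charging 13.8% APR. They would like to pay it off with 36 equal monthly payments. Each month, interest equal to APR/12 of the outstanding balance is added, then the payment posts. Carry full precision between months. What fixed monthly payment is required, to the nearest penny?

£292.41

Monthly rate r = 13.8%/12 = 1.15% = 0.0115.
Level-payment amortization: P = B₀·r / (1 − (1+r)^(−n)) = 8580.00·0.0115 / (1 − 1.0115^(−36)).
Denominator 1 − (1+r)^(−36) = 0.337435651.
P = 98.67 / 0.337435651 ≈ 292.41.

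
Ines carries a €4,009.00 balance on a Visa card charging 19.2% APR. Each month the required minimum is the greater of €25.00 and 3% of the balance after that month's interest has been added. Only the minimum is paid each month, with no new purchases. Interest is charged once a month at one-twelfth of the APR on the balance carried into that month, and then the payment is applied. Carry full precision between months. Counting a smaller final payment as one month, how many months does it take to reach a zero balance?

Monthly rate r = 19.2%/12 = 1.6% = 0.016.
While 3% of the post-interest balance exceeds €25.00, each month B ← (B·(1+r))·(1 − 0.03), i.e. B shrinks by the factor (1+r)·0.97 = 0.98552.
This holds for months 1–109. Entering month 110 the balance is €817.65; 3% of the post-interest balance is now below €25.00, so the flat €25.00 minimum applies from here.
From month 110 a fixed €25.00 at rate r clears €817.65 in 47 more payments. Total: 109 + 47 = 156 months.

156 months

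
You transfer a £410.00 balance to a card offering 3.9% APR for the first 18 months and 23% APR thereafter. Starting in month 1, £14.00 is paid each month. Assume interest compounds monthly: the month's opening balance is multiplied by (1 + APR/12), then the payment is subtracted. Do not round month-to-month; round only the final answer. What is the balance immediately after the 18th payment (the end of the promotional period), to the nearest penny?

£175.58

Promo months 1–18 at r₀ = 3.9%/12 = 0.00325; months 19+ at r₁ = 23%/12 = 0.0191667.
After month 18: iterate B ← B·(1+r₀) − £14.00 for 18 months → £175.58.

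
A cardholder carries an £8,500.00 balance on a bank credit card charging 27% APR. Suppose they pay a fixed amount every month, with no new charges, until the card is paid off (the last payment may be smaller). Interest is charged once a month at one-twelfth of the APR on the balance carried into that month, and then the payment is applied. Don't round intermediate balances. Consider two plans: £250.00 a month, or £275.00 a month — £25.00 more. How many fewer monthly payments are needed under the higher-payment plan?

Monthly rate r = 27%/12 = 2.25% = 0.0225.
At £250.00/mo: n = ⌈−ln(1 − rB₀/P)/ln(1+r)⌉ = 66 payments (last £21.34); total interest = total paid − £8,500.00 = £7,771.34.
At £275.00/mo: 54 payments (last £120.05); total interest £6,195.05.
Payments saved = 66 − 54 = 12.

12 fewer payments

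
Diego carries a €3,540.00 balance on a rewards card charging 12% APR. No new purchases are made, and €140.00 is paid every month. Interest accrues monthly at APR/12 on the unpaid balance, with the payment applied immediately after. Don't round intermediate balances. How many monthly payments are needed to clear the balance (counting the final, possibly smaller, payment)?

30 months

Monthly rate r = 12%/12 = 1% = 0.01.
Recurrence: B ← B·(1+r) − €140.00.
Month 1: interest €35.40; balance after payment €3,435.40.
Month 2: interest €34.35; balance after payment €3,329.75.
Closed form: n = −ln(1 − rB₀/P)/ln(1+r) = −ln(0.74714)/ln(1.01) ≈ 29.295, so the balance reaches zero during payment 30.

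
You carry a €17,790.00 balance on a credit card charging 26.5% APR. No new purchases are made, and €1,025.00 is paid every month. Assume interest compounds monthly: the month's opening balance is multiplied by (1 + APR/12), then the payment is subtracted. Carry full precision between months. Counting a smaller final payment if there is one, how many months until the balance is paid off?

Monthly rate r = 26.5%/12 = 2.20833% = 0.0220833.
Recurrence: B ← B·(1+r) − €1,025.00.
Month 1: interest €392.86; balance after payment €17,157.86.
Month 2: interest €378.90; balance after payment €16,511.77.
Closed form: n = −ln(1 − rB₀/P)/ln(1+r) = −ln(0.61672)/ln(1.02208) ≈ 22.128, so the balance reaches zero during payment 23.

23 payments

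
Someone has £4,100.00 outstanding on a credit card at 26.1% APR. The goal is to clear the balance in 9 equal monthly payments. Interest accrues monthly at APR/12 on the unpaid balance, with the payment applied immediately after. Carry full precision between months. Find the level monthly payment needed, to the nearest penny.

£506.52

Monthly rate r = 26.1%/12 = 2.175% = 0.02175.
Level-payment amortization: P = B₀·r / (1 − (1+r)^(−n)) = 4100.00·0.02175 / (1 − 1.02175^(−9)).
Denominator 1 − (1+r)^(−9) = 0.176055076.
P = 89.175 / 0.176055076 ≈ 506.52.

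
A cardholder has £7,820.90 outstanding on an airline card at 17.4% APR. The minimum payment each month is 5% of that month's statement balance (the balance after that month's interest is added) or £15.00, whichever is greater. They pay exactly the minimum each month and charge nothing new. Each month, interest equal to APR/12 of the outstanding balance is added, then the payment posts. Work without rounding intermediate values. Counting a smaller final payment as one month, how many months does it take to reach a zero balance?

Monthly rate r = 17.4%/12 = 1.45% = 0.0145.
While 5% of the post-interest balance exceeds £15.00, each month B ← (B·(1+r))·(1 − 0.05), i.e. B shrinks by the factor (1+r)·0.95 = 0.96377.
This holds for months 1–89. Entering month 90 the balance is £293.15; 5% of the post-interest balance is now below £15.00, so the flat £15.00 minimum applies from here.
From month 90 a fixed £15.00 at rate r clears £293.15 in 24 more payments. Total: 89 + 24 = 113 months.

113 months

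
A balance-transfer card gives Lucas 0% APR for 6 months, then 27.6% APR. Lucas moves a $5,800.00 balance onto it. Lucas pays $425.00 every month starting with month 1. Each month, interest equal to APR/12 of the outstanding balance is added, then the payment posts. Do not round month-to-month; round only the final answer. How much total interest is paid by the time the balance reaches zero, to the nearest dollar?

Promo months 1–6 at r₀ = 0%/12 = 0; months 7+ at r₁ = 27.6%/12 = 0.023.
After month 6 (no interest yet): B = $5,800.00 − 6·$425.00 = $3,250.00.
Then at r₁ with $425.00/mo: n₂ = −ln(1 − r₁·B/P)/ln(1+r₁) ≈ 8.51 → 9 more payments.
Total paid = 14·$425.00 + $216.63 = $6,166.63; interest = $6,166.63 − $5,800.00 = $366.63.

$367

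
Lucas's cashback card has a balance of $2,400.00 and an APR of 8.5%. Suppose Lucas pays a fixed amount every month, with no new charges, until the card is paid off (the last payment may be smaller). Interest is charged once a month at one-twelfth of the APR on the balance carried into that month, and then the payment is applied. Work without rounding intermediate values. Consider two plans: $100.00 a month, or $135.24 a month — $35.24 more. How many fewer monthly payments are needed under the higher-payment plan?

Monthly rate r = 8.5%/12 = 0.708333% = 0.00708333.
At $100.00/mo: n = ⌈−ln(1 − rB₀/P)/ln(1+r)⌉ = 27 payments (last $39.93); total interest = total paid − $2,400.00 = $239.93.
At $135.24/mo: 20 payments (last $4.34); total interest $173.90.
Payments saved = 27 − 20 = 7.

7 fewer payments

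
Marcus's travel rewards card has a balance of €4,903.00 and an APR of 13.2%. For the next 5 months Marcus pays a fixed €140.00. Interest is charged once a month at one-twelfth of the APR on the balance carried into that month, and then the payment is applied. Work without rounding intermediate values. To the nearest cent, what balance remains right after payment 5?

€4,463.09

Monthly rate r = 13.2%/12 = 1.1% = 0.011.
Each month: B ← B·(1+r) − €140.00.
Month 1: interest €53.93; balance after payment €4,816.93.
Month 2: interest €52.99; balance after payment €4,729.92.
Month 3: interest €52.03; balance after payment €4,641.95.
Month 4: interest €51.06; balance after payment €4,553.01.
Month 5: interest €50.08; balance after payment €4,463.09.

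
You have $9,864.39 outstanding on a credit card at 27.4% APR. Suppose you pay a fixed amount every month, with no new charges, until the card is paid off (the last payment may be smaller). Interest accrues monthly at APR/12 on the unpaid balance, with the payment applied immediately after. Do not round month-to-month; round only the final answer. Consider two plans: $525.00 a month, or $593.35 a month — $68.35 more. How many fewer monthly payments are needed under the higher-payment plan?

3 fewer payments

Monthly rate r = 27.4%/12 = 2.28333% = 0.0228333.
At $525.00/mo: n = ⌈−ln(1 − rB₀/P)/ln(1+r)⌉ = 25 payments (last $432.66); total interest = total paid − $9,864.39 = $3,168.27.
At $593.35/mo: 22 payments (last $87.21); total interest $2,683.17.
Payments saved = 25 − 22 = 3.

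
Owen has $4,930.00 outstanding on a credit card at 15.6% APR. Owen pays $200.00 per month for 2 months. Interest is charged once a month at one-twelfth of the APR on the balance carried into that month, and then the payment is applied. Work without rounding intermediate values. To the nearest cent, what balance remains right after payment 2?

$4,656.41

Monthly rate r = 15.6%/12 = 1.3% = 0.013.
Each month: B ← B·(1+r) − $200.00.
Month 1: interest $64.09; balance after payment $4,794.09.
Month 2: interest $62.32; balance after payment $4,656.41.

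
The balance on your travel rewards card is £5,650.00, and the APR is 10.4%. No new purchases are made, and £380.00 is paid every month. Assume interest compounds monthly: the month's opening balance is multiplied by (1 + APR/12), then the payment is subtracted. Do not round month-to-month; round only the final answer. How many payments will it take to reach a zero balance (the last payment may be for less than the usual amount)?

Monthly rate r = 10.4%/12 = 0.866667% = 0.00866667.
Recurrence: B ← B·(1+r) − £380.00.
Month 1: interest £48.97; balance after payment £5,318.97.
Month 2: interest £46.10; balance after payment £4,985.06.
Closed form: n = −ln(1 − rB₀/P)/ln(1+r) = −ln(0.87114)/ln(1.00867) ≈ 15.986, so the balance reaches zero during payment 16.

16 months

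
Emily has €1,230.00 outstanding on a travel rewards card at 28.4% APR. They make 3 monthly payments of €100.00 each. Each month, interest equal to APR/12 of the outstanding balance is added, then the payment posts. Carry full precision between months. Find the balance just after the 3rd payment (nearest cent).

€1,012.26

Monthly rate r = 28.4%/12 = 2.36667% = 0.0236667.
Each month: B ← B·(1+r) − €100.00.
Month 1: interest €29.11; balance after payment €1,159.11.
Month 2: interest €27.43; balance after payment €1,086.54.
Month 3: interest €25.71; balance after payment €1,012.26.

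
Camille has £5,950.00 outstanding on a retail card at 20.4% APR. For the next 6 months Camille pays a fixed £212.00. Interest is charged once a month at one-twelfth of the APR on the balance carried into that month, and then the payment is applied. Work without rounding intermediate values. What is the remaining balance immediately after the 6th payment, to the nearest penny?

Monthly rate r = 20.4%/12 = 1.7% = 0.017.
Each month: B ← B·(1+r) − £212.00.
Month 1: interest £101.15; balance after payment £5,839.15.
Month 2: interest £99.27; balance after payment £5,726.42.
Month 3: interest £97.35; balance after payment £5,611.76.
Month 4: interest £95.40; balance after payment £5,495.16.
Month 5: interest £93.42; balance after payment £5,376.58.
Month 6: interest £91.40; balance after payment £5,255.98.

£5,255.98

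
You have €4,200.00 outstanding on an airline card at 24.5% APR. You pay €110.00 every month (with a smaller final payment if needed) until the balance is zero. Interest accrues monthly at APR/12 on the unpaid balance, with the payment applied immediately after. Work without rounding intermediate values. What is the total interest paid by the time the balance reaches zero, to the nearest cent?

Monthly rate r = 24.5%/12 = 2.04167% = 0.0204167.
Payoff takes n = ⌈−ln(1 − rB₀/P)/ln(1+r)⌉ = ⌈74.814⌉ = 75 payments; the last is €89.68.
Total paid = 74·€110.00 + €89.68 = €8,229.68.
Total interest = total paid − principal = €8,229.68 − €4,200.00 = €4,029.68.

€4,029.68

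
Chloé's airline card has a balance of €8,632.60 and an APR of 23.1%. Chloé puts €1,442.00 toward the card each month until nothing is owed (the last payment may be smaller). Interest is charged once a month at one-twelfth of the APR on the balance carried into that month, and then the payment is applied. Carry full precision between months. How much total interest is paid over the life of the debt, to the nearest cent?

Monthly rate r = 23.1%/12 = 1.925% = 0.01925.
Payoff takes n = ⌈−ln(1 − rB₀/P)/ln(1+r)⌉ = ⌈6.422⌉ = 7 payments; the last is €611.22.
Total paid = 6·€1,442.00 + €611.22 = €9,263.22.
Total interest = total paid − principal = €9,263.22 − €8,632.60 = €630.62.

€630.62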